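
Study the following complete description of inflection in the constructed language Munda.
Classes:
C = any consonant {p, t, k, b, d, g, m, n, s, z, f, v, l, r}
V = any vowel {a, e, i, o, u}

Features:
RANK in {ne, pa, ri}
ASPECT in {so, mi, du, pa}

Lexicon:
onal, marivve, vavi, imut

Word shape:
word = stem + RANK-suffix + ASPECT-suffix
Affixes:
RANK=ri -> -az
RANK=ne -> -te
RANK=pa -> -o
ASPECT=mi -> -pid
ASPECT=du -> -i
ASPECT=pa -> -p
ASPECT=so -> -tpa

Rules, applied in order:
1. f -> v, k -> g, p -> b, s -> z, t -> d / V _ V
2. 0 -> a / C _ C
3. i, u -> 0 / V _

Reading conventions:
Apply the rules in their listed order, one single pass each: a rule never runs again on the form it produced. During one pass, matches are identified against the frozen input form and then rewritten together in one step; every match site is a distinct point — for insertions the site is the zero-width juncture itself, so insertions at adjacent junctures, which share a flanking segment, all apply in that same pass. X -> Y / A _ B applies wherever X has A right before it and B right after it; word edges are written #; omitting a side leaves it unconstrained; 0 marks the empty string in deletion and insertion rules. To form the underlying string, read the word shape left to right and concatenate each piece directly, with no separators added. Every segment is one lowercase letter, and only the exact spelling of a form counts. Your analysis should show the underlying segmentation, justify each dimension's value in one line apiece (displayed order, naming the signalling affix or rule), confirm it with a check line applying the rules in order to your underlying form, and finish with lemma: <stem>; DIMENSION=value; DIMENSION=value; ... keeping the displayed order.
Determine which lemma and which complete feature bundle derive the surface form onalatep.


underlying: onal-te-p
RANK=ne - signalled by the affix -te
ASPECT=pa - signalled by the affix -p
check: onaltep -> onaltep -> onalatep -> onalatep
lemma: onal; RANK=ne; ASPECT=pa


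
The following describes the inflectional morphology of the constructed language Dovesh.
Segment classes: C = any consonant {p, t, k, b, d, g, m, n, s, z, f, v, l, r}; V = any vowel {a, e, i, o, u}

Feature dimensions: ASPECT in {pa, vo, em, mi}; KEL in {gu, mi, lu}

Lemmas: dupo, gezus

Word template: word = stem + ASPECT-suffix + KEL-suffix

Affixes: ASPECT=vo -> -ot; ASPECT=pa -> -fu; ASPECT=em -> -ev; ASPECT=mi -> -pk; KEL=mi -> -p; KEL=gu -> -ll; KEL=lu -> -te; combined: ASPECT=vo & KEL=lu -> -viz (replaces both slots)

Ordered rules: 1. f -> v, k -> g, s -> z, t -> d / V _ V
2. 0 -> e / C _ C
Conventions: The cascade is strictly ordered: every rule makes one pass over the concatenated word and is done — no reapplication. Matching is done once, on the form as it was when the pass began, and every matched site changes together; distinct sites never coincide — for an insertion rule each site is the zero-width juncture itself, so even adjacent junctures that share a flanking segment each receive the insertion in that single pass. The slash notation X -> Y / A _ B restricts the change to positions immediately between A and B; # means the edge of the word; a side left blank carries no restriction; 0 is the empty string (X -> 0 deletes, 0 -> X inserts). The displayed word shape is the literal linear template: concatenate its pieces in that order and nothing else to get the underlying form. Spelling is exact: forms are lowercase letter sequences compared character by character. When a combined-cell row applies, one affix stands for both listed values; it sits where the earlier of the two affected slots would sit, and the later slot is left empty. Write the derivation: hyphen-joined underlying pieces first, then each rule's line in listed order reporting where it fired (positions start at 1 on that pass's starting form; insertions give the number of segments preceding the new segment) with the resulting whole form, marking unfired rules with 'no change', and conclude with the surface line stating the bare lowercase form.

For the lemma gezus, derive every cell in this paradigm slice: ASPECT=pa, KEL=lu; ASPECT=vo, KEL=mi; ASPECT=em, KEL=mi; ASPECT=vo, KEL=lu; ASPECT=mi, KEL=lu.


cell ASPECT=pa, KEL=lu:
underlying: gezus-fu-te
1. f -> v, k -> g, s -> z, t -> d / V _ V: fires at position(s) 8: gezusfude
2. 0 -> e / C _ C: inserts after position(s) 5: gezusefude
surface: gezusefude

cell ASPECT=vo, KEL=mi:
underlying: gezus-ot-p
1. f -> v, k -> g, s -> z, t -> d / V _ V: fires at position(s) 5: gezuzotp
2. 0 -> e / C _ C: inserts after position(s) 7: gezuzotep
surface: gezuzotep

cell ASPECT=em, KEL=mi:
underlying: gezus-ev-p
1. f -> v, k -> g, s -> z, t -> d / V _ V: fires at position(s) 5: gezuzevp
2. 0 -> e / C _ C: inserts after position(s) 7: gezuzevep
surface: gezuzevep

cell ASPECT=vo, KEL=lu:
underlying: gezus-viz
1. f -> v, k -> g, s -> z, t -> d / V _ V: no change
2. 0 -> e / C _ C: inserts after position(s) 5: gezuseviz
surface: gezuseviz

cell ASPECT=mi, KEL=lu:
underlying: gezus-pk-te
1. f -> v, k -> g, s -> z, t -> d / V _ V: no change
2. 0 -> e / C _ C: inserts after position(s) 5, 6, 7: gezusepekete
surface: gezusepekete


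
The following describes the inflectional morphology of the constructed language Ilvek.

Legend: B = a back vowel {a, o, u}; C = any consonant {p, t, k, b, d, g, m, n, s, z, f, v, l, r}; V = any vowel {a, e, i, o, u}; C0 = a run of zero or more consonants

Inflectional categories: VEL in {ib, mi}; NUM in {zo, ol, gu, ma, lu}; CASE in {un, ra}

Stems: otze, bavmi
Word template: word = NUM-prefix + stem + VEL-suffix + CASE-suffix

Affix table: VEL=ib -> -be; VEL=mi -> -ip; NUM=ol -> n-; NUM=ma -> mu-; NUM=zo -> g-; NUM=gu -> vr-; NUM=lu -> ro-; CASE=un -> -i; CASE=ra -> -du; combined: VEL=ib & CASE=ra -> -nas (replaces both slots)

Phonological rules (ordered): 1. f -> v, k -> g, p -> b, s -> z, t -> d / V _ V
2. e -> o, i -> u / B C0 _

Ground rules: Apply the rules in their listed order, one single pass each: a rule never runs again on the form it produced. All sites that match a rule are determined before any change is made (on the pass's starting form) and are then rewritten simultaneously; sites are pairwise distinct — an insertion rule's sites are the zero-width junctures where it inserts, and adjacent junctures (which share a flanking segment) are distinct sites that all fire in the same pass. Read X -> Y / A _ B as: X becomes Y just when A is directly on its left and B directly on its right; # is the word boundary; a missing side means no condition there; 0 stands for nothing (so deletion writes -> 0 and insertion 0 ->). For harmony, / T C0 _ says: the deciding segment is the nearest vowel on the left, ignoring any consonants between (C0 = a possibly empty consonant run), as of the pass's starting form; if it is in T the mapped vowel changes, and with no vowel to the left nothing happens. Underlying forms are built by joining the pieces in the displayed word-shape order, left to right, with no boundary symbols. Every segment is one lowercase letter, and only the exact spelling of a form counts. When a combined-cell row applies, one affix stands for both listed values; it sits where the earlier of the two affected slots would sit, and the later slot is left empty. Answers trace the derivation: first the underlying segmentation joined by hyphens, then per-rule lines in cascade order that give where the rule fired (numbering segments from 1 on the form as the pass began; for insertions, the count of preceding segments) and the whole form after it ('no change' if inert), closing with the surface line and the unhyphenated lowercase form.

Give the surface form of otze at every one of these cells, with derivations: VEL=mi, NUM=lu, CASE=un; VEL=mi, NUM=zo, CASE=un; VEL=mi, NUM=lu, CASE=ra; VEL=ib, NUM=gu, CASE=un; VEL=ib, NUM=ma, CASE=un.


cell VEL=mi, NUM=lu, CASE=un:
underlying: ro-otze-ip-i
1. f -> v, k -> g, p -> b, s -> z, t -> d / V _ V: fires at position(s) 8: rootzeibi
2. e -> o, i -> u / B C0 _: fires at position(s) 6: rootzoibi
surface: rootzoibi

cell VEL=mi, NUM=zo, CASE=un:
underlying: g-otze-ip-i
1. f -> v, k -> g, p -> b, s -> z, t -> d / V _ V: fires at position(s) 7: gotzeibi
2. e -> o, i -> u / B C0 _: fires at position(s) 5: gotzoibi
surface: gotzoibi

cell VEL=mi, NUM=lu, CASE=ra:
underlying: ro-otze-ip-du
1. f -> v, k -> g, p -> b, s -> z, t -> d / V _ V: no change
2. e -> o, i -> u / B C0 _: fires at position(s) 6: rootzoipdu
surface: rootzoipdu

cell VEL=ib, NUM=gu, CASE=un:
underlying: vr-otze-be-i
1. f -> v, k -> g, p -> b, s -> z, t -> d / V _ V: no change
2. e -> o, i -> u / B C0 _: fires at position(s) 6: vrotzobei
surface: vrotzobei

cell VEL=ib, NUM=ma, CASE=un:
underlying: mu-otze-be-i
1. f -> v, k -> g, p -> b, s -> z, t -> d / V _ V: no change
2. e -> o, i -> u / B C0 _: fires at position(s) 6: muotzobei
surface: muotzobei


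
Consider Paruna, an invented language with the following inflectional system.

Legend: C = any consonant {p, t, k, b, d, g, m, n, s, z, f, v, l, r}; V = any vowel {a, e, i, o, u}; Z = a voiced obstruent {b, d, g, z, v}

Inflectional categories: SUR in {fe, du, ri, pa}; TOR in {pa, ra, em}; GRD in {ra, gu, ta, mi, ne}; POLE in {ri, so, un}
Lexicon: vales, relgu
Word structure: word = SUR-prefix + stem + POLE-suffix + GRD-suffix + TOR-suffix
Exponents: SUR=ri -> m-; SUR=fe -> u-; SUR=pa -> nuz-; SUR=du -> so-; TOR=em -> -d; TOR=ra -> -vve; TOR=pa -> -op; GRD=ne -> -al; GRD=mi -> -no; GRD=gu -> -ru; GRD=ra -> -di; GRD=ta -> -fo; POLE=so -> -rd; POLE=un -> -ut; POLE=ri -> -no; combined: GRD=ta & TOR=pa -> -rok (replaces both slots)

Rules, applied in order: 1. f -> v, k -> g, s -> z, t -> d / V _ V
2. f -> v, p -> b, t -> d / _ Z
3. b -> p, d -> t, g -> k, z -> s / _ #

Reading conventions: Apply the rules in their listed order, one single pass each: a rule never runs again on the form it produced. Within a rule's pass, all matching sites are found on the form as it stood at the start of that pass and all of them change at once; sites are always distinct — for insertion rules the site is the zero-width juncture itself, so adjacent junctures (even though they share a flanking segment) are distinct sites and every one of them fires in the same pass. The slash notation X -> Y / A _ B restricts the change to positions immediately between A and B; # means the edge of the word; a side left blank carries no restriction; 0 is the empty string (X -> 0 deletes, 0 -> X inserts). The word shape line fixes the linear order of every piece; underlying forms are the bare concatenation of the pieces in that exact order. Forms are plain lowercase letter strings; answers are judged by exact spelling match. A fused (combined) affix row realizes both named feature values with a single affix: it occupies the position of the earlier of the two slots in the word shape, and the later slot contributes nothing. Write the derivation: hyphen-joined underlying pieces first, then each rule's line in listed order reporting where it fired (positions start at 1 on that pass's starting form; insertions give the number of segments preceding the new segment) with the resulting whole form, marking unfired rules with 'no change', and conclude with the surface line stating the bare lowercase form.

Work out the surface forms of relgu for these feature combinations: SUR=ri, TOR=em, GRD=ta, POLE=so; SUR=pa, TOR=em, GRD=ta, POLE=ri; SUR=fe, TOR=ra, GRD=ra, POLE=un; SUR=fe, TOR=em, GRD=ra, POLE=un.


cell SUR=ri, TOR=em, GRD=ta, POLE=so:
underlying: m-relgu-rd-fo-d
1. f -> v, k -> g, s -> z, t -> d / V _ V: no change
2. f -> v, p -> b, t -> d / _ Z: no change
3. b -> p, d -> t, g -> k, z -> s / _ #: fires at position(s) 11: mrelgurdfot
surface: mrelgurdfot

cell SUR=pa, TOR=em, GRD=ta, POLE=ri:
underlying: nuz-relgu-no-fo-d
1. f -> v, k -> g, s -> z, t -> d / V _ V: fires at position(s) 11: nuzrelgunovod
2. f -> v, p -> b, t -> d / _ Z: no change
3. b -> p, d -> t, g -> k, z -> s / _ #: fires at position(s) 13: nuzrelgunovot
surface: nuzrelgunovot

cell SUR=fe, TOR=ra, GRD=ra, POLE=un:
underlying: u-relgu-ut-di-vve
1. f -> v, k -> g, s -> z, t -> d / V _ V: no change
2. f -> v, p -> b, t -> d / _ Z: fires at position(s) 8: urelguuddivve
3. b -> p, d -> t, g -> k, z -> s / _ #: no change
surface: urelguuddivve

cell SUR=fe, TOR=em, GRD=ra, POLE=un:
underlying: u-relgu-ut-di-d
1. f -> v, k -> g, s -> z, t -> d / V _ V: no change
2. f -> v, p -> b, t -> d / _ Z: fires at position(s) 8: urelguuddid
3. b -> p, d -> t, g -> k, z -> s / _ #: fires at position(s) 11: urelguuddit
surface: urelguuddit


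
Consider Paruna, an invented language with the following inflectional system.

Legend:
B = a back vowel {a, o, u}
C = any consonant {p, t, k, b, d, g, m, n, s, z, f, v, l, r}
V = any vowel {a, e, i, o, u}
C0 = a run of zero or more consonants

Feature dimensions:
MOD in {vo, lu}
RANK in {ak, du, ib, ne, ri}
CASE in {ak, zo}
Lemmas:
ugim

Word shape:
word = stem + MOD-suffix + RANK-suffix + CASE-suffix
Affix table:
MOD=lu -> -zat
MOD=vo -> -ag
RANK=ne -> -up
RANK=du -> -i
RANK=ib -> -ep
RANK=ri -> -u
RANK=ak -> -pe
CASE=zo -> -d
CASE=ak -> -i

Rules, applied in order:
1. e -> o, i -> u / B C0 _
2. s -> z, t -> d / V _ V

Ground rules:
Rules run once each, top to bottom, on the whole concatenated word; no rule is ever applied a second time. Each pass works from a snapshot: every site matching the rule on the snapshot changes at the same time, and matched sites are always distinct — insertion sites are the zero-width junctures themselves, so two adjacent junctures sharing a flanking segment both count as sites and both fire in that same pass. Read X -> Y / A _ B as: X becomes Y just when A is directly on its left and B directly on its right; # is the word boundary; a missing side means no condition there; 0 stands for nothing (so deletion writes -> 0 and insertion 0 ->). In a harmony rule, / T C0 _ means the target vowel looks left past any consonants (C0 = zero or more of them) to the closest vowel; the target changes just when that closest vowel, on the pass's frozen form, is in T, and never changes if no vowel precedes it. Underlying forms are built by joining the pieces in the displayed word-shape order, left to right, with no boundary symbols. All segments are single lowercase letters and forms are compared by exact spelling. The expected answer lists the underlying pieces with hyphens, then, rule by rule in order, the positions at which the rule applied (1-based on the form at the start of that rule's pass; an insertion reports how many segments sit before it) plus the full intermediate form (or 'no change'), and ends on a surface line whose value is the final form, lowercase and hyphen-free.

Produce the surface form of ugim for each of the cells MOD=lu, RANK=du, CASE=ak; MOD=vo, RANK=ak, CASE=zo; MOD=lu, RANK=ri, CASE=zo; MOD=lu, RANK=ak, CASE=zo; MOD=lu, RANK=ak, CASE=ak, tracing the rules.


cell MOD=lu, RANK=du, CASE=ak:
underlying: ugim-zat-i-i
1. e -> o, i -> u / B C0 _: fires at position(s) 3, 8: ugumzatui
2. s -> z, t -> d / V _ V: fires at position(s) 7: ugumzadui
surface: ugumzadui

cell MOD=vo, RANK=ak, CASE=zo:
underlying: ugim-ag-pe-d
1. e -> o, i -> u / B C0 _: fires at position(s) 3, 8: ugumagpod
2. s -> z, t -> d / V _ V: no change
surface: ugumagpod

cell MOD=lu, RANK=ri, CASE=zo:
underlying: ugim-zat-u-d
1. e -> o, i -> u / B C0 _: fires at position(s) 3: ugumzatud
2. s -> z, t -> d / V _ V: fires at position(s) 7: ugumzadud
surface: ugumzadud

cell MOD=lu, RANK=ak, CASE=zo:
underlying: ugim-zat-pe-d
1. e -> o, i -> u / B C0 _: fires at position(s) 3, 9: ugumzatpod
2. s -> z, t -> d / V _ V: no change
surface: ugumzatpod

cell MOD=lu, RANK=ak, CASE=ak:
underlying: ugim-zat-pe-i
1. e -> o, i -> u / B C0 _: fires at position(s) 3, 9: ugumzatpoi
2. s -> z, t -> d / V _ V: no change
surface: ugumzatpoi


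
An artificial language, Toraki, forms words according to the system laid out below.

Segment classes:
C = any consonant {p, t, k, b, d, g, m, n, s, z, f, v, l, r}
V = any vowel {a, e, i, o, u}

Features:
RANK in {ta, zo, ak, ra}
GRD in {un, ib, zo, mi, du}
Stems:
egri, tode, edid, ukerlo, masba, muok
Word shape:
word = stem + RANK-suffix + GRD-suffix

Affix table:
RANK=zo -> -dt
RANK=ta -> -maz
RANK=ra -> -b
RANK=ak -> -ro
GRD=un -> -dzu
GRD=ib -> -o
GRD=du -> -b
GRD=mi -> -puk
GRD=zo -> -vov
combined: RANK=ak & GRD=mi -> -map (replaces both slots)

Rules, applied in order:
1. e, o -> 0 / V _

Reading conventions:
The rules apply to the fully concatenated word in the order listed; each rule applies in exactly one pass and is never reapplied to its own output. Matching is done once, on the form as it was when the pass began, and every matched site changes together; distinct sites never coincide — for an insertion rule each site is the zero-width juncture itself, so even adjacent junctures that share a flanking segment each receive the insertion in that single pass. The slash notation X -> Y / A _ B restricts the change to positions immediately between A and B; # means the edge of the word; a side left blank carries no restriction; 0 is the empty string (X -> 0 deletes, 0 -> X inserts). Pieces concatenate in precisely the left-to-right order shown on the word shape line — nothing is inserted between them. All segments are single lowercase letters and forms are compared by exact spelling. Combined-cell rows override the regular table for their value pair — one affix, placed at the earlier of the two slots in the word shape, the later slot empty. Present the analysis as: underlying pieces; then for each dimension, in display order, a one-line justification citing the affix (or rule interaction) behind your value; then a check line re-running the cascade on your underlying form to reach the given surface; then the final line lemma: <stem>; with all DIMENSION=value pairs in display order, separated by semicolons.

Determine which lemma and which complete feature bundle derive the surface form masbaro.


underlying: masba-ro-o
RANK=ak - signalled by the affix -ro
GRD=ib - signalled by the affix -o
check: masbaroo -> masbaro
lemma: masba; RANK=ak; GRD=ib


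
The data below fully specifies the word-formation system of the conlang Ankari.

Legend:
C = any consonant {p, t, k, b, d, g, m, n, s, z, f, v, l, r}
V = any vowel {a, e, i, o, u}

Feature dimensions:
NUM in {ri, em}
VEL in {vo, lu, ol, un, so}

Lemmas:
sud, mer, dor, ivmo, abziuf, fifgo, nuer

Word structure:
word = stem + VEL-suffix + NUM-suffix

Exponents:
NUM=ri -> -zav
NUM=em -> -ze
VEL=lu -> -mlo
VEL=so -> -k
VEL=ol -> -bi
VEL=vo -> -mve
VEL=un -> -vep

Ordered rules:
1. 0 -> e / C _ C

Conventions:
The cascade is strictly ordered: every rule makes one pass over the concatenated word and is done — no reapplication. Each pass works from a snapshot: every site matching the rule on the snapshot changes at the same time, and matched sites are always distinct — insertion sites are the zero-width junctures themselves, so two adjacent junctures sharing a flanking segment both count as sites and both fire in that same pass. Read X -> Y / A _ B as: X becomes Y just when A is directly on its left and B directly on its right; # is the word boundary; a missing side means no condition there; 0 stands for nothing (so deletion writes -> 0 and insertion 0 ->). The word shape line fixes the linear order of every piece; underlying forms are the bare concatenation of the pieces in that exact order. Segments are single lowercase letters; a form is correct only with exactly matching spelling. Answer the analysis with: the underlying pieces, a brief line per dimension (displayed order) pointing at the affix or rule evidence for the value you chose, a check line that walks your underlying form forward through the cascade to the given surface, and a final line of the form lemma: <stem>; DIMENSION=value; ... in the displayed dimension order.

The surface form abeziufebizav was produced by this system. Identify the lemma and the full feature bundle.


underlying: abziuf-bi-zav
NUM=ri - signalled by the affix -zav
VEL=ol - signalled by the affix -bi
check: abziufbizav -> abeziufebizav
lemma: abziuf; NUM=ri; VEL=ol


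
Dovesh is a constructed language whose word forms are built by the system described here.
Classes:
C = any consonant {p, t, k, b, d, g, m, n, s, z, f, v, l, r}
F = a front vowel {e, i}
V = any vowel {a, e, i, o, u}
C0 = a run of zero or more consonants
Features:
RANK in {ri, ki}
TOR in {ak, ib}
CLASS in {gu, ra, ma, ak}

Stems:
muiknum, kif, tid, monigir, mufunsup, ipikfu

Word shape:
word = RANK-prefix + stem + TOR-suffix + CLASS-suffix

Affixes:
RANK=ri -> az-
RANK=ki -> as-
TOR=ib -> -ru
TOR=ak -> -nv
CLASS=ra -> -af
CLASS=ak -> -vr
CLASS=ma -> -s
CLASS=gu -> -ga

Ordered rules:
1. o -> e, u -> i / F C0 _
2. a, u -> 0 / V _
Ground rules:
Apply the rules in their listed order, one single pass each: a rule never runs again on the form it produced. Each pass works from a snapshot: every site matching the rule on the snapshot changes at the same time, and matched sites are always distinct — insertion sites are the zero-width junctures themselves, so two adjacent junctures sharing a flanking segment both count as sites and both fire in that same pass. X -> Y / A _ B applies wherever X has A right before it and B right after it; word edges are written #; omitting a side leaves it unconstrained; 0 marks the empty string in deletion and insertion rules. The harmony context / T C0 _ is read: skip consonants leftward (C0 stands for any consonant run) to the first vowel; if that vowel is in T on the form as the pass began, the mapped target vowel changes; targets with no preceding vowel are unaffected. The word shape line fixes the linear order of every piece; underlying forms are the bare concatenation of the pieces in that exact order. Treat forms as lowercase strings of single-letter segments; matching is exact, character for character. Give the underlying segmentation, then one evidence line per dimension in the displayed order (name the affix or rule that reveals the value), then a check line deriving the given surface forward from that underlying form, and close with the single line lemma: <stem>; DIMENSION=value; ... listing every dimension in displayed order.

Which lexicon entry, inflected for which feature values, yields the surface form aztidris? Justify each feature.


underlying: az-tid-ru-s
RANK=ri - signalled by the affix az-
TOR=ib - signalled by the affix -ru
CLASS=ma - signalled by the affix -s
check: aztidrus -> aztidris -> aztidris
lemma: tid; RANK=ri; TOR=ib; CLASS=ma


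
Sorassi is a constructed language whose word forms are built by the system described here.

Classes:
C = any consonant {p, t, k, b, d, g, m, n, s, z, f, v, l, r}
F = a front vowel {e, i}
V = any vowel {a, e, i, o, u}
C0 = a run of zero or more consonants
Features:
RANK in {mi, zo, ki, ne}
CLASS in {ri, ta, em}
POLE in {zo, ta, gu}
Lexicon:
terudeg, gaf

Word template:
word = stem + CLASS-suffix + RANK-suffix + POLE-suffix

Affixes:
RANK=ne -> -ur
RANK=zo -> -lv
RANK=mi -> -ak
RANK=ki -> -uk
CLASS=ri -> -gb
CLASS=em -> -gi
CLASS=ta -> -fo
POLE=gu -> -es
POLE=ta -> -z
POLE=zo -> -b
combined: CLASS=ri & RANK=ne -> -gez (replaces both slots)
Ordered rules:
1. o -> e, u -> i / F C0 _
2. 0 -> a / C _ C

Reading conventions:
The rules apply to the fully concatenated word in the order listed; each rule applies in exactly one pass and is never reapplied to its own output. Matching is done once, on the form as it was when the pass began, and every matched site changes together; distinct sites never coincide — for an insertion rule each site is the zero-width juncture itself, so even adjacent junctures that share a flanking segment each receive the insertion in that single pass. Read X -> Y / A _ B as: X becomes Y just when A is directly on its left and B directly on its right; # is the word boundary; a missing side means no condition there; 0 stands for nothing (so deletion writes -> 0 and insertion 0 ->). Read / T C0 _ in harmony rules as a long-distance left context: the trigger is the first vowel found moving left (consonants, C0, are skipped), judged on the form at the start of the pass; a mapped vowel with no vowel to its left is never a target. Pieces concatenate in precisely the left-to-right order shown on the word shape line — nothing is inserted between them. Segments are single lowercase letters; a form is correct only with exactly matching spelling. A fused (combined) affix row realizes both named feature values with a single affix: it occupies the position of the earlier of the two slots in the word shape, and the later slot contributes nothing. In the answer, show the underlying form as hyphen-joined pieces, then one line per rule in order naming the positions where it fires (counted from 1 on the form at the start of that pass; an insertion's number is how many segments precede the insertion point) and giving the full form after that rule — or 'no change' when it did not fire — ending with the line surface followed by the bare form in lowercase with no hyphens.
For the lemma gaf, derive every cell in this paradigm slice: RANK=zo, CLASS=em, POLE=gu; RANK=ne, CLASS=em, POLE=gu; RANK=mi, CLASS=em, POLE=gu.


cell RANK=zo, CLASS=em, POLE=gu:
underlying: gaf-gi-lv-es
1. o -> e, u -> i / F C0 _: no change
2. 0 -> a / C _ C: inserts after position(s) 3, 6: gafagilaves
surface: gafagilaves

cell RANK=ne, CLASS=em, POLE=gu:
underlying: gaf-gi-ur-es
1. o -> e, u -> i / F C0 _: fires at position(s) 6: gafgiires
2. 0 -> a / C _ C: inserts after position(s) 3: gafagiires
surface: gafagiires

cell RANK=mi, CLASS=em, POLE=gu:
underlying: gaf-gi-ak-es
1. o -> e, u -> i / F C0 _: no change
2. 0 -> a / C _ C: inserts after position(s) 3: gafagiakes
surface: gafagiakes


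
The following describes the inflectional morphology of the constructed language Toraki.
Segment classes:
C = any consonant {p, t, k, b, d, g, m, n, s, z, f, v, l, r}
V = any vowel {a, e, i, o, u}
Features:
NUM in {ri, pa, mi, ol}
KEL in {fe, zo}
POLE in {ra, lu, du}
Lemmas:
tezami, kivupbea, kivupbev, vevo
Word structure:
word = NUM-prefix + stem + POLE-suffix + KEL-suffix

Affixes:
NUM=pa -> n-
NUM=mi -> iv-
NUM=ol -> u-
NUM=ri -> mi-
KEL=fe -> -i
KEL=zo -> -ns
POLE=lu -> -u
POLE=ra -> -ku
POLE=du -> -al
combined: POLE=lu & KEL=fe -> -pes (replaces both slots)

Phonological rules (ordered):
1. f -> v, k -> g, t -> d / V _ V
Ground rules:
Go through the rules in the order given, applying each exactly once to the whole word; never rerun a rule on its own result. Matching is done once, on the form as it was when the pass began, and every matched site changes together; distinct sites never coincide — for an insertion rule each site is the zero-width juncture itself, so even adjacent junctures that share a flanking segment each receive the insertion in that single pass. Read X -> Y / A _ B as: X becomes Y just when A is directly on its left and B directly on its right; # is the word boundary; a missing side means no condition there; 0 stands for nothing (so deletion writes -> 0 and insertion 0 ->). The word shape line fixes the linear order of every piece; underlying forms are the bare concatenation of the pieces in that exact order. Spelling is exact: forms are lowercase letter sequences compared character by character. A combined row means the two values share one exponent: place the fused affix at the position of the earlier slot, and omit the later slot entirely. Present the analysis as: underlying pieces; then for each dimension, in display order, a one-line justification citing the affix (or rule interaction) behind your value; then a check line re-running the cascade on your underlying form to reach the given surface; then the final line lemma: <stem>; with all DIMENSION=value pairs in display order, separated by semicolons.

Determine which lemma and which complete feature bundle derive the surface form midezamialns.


underlying: mi-tezami-al-ns
NUM=ri - signalled by the affix mi-
KEL=zo - signalled by the affix -ns
POLE=du - signalled by the affix -al
check: mitezamialns -> midezamialns
lemma: tezami; NUM=ri; KEL=zo; POLE=du


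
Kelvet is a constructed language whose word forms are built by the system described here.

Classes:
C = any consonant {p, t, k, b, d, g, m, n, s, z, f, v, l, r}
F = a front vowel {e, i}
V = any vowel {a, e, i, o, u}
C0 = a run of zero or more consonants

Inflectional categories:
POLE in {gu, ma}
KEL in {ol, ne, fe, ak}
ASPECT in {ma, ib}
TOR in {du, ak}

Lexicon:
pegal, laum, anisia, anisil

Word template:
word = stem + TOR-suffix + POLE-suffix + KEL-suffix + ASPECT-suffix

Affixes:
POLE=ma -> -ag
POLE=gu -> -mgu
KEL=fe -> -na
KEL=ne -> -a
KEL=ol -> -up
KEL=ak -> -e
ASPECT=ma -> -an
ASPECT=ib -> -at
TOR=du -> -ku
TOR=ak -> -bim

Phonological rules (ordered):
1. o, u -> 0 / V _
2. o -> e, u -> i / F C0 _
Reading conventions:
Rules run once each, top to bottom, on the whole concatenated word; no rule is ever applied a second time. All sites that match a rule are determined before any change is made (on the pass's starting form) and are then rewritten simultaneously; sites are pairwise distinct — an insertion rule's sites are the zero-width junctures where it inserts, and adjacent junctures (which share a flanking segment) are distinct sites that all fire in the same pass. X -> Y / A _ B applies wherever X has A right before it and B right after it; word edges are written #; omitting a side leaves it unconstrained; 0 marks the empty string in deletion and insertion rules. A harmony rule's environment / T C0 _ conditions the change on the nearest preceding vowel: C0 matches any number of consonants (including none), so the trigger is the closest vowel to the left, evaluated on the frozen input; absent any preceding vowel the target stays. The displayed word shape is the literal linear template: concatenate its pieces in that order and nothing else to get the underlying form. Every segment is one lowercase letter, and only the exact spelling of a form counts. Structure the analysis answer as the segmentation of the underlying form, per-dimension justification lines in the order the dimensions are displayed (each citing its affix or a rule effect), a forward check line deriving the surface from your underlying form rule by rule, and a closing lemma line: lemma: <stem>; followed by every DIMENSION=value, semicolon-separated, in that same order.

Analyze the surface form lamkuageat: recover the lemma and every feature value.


underlying: laum-ku-ag-e-at
POLE=ma - signalled by the affix -ag
KEL=ak - signalled by the affix -e
ASPECT=ib - signalled by the affix -at
TOR=du - signalled by the affix -ku
check: laumkuageat -> lamkuageat -> lamkuageat
lemma: laum; POLE=ma; KEL=ak; ASPECT=ib; TOR=du


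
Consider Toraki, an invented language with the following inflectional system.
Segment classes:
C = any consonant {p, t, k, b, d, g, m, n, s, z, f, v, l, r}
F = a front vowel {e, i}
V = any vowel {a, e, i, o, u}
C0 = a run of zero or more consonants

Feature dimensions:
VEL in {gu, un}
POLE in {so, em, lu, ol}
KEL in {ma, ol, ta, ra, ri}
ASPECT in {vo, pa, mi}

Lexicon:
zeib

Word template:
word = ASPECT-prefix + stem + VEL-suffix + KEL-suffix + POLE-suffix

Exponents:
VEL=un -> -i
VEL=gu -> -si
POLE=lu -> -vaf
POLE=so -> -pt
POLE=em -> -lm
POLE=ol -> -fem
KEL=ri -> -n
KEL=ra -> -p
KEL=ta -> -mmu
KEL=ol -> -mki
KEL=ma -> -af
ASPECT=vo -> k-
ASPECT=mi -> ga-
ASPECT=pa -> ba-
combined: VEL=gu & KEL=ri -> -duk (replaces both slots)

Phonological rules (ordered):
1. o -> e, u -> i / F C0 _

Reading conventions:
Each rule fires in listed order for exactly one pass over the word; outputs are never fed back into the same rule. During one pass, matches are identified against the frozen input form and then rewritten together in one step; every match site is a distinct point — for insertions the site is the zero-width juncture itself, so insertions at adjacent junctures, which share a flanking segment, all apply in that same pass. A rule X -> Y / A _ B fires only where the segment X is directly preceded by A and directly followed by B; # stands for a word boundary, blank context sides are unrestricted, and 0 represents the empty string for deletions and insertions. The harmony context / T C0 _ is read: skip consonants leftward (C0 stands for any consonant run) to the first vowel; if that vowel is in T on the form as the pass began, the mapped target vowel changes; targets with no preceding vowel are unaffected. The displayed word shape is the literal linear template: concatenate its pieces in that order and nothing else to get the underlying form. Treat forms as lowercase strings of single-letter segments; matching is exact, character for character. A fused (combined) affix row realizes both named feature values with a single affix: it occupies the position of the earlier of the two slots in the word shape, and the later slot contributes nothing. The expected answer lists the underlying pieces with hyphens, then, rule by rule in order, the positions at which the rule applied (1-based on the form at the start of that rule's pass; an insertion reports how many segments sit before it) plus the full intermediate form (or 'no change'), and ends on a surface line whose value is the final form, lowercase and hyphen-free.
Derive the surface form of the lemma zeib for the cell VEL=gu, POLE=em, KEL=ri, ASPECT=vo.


underlying: k-zeib-duk-lm
1. o -> e, u -> i / F C0 _: fires at position(s) 7: kzeibdiklm
surface: kzeibdiklm


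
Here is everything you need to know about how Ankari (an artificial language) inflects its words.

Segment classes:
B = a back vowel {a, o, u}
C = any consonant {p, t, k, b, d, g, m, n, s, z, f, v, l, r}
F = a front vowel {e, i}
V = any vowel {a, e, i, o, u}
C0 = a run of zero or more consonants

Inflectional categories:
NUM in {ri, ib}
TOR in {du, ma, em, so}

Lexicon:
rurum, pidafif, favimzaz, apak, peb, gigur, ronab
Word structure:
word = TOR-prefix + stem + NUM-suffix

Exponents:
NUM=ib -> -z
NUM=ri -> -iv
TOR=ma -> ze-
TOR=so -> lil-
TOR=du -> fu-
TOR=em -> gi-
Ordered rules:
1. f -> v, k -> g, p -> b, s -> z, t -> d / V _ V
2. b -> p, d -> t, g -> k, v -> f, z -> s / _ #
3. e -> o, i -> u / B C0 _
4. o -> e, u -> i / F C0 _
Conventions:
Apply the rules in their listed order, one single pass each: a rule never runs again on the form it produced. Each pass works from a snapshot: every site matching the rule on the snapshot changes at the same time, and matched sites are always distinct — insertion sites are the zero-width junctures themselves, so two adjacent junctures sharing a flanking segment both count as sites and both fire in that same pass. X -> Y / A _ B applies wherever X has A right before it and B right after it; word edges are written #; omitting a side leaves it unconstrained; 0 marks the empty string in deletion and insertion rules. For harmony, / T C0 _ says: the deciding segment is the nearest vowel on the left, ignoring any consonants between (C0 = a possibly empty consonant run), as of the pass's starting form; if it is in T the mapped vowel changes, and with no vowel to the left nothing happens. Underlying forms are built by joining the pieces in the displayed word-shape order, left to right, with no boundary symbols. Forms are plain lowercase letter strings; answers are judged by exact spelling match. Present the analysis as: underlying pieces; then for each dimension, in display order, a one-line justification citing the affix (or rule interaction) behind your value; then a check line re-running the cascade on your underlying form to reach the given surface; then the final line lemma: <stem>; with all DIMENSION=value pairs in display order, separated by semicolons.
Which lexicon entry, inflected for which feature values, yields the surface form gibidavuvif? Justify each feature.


underlying: gi-pidafif-iv
NUM=ri - signalled by the affix -iv
TOR=em - signalled by the affix gi-
check: gipidafifiv -> gibidaviviv -> gibidavivif -> gibidavuvif -> gibidavuvif
lemma: pidafif; NUM=ri; TOR=em


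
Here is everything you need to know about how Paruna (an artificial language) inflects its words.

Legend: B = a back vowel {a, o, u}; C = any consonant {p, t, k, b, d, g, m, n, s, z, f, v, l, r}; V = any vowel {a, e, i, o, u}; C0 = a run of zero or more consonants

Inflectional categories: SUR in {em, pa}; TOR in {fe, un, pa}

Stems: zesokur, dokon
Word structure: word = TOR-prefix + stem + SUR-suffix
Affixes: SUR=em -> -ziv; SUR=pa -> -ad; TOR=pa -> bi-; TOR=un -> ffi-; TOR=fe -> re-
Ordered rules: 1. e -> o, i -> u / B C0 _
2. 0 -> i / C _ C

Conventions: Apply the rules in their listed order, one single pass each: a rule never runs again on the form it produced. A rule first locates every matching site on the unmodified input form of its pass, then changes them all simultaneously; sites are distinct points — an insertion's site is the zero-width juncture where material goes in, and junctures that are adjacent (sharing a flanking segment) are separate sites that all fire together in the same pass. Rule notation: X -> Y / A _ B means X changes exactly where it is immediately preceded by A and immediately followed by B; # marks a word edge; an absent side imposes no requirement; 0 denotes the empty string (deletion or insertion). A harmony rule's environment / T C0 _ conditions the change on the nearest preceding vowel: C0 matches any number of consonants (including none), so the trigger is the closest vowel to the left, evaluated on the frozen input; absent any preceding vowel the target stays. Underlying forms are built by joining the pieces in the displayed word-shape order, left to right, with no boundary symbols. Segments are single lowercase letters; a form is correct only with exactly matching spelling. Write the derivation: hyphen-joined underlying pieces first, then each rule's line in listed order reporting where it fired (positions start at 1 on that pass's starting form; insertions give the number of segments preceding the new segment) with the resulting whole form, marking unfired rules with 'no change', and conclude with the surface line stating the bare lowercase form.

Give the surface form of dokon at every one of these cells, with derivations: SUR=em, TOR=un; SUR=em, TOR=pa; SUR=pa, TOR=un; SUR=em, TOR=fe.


cell SUR=em, TOR=un:
underlying: ffi-dokon-ziv
1. e -> o, i -> u / B C0 _: fires at position(s) 10: ffidokonzuv
2. 0 -> i / C _ C: inserts after position(s) 1, 8: fifidokonizuv
surface: fifidokonizuv

cell SUR=em, TOR=pa:
underlying: bi-dokon-ziv
1. e -> o, i -> u / B C0 _: fires at position(s) 9: bidokonzuv
2. 0 -> i / C _ C: inserts after position(s) 7: bidokonizuv
surface: bidokonizuv

cell SUR=pa, TOR=un:
underlying: ffi-dokon-ad
1. e -> o, i -> u / B C0 _: no change
2. 0 -> i / C _ C: inserts after position(s) 1: fifidokonad
surface: fifidokonad

cell SUR=em, TOR=fe:
underlying: re-dokon-ziv
1. e -> o, i -> u / B C0 _: fires at position(s) 9: redokonzuv
2. 0 -> i / C _ C: inserts after position(s) 7: redokonizuv
surface: redokonizuv


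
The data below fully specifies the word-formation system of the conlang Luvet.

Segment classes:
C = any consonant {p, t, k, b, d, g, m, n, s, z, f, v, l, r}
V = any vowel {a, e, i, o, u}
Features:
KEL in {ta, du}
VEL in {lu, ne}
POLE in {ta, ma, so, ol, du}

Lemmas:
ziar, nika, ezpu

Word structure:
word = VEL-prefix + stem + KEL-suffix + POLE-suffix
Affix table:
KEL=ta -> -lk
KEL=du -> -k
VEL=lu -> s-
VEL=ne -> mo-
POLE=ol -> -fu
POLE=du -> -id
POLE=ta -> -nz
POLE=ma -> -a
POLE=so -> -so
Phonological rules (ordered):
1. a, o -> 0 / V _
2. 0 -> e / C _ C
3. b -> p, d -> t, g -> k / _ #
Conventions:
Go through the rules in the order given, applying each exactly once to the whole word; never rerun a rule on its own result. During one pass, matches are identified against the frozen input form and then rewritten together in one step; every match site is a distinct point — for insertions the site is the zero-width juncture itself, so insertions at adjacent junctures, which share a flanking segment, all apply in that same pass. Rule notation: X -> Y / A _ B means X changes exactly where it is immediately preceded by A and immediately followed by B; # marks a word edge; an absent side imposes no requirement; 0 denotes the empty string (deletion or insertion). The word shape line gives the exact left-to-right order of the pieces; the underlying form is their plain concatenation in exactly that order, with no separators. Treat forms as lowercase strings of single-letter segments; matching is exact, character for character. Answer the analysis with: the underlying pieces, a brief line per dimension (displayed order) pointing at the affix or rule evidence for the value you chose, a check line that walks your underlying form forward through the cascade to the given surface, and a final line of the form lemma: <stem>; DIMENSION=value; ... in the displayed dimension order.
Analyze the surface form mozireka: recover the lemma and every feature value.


underlying: mo-ziar-k-a
KEL=du - signalled by the affix -k
VEL=ne - signalled by the affix mo-
POLE=ma - signalled by the affix -a
check: moziarka -> mozirka -> mozireka -> mozireka
lemma: ziar; KEL=du; VEL=ne; POLE=ma
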